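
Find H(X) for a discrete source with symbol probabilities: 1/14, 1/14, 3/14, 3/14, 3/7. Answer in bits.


H = -sum(p_i * log2(p_i)). Terms: -(1/14)*log2(1/14) = 0.271954; -(1/14)*log2(1/14) = 0.271954; -(3/14)*log2(3/14) = 0.476227; -(3/14)*log2(3/14) = 0.476227; -(3/7)*log2(3/7) = 0.523882. H = 0.271954 + 0.271954 + 0.476227 + 0.476227 + 0.523882 = 2.0202

2.0202 bits


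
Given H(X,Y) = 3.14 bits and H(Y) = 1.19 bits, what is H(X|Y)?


H(X|Y) = H(X,Y) - H(Y) = 3.14 - 1.19 = 1.95

1.95 bits


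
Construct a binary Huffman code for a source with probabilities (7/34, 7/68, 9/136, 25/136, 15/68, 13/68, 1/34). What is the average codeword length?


Huffman construction (repeatedly merge the two least-probable nodes; each merge adds 1 bit to every symbol beneath it): 1/34 + 9/136 = 13/136; 13/136 + 7/68 = 27/136; 25/136 + 13/68 = 3/8; 27/136 + 7/34 = 55/136; 15/68 + 3/8 = 81/136; 55/136 + 81/136 = 1. Resulting codeword lengths (in the order the probabilities were given): (2, 3, 4, 3, 2, 3, 4). L_avg = sum(p_i * l_i) = 7/34*2 + 7/68*3 + 9/136*4 + 25/136*3 + 15/68*2 + 13/68*3 + 1/34*4 = 363/136 = 2.6691

2.6691 bits


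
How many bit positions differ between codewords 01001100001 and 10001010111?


Count differing positions: ^ ^ . . . ^ ^ . ^ ^ . = 6 differences

6


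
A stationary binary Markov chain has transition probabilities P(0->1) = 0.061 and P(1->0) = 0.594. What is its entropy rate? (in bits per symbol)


Stationary distribution: pi_0 = p10/(p01+p10) = 0.9069, pi_1 = 0.0931. Entropy rate H' = pi_0*H(p01) + pi_1*H(p10) = 0.9069*0.3314 + 0.0931*0.9744 = 0.3913

0.3913 bits/symbol


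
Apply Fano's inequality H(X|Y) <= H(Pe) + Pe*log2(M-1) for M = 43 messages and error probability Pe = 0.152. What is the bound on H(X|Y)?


H(Pe) = -Pe*log2(Pe) - (1-Pe)*log2(1-Pe) = -0.152*log2(0.152) - 0.848*log2(0.848) = 0.413114 + 0.201709 = 0.6148. Pe*log2(M-1) = 0.152*log2(42) = 0.819632. Bound = H(Pe) + Pe*log2(M-1) = 0.413114 + 0.201709 + 0.819632 = 1.4345

1.4345 bits


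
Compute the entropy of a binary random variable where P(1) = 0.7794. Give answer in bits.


H = -p*log2(p) - (1-p)*log2(1-p). -0.7794*log2(0.7794) = 0.280244; -0.2206*log2(0.2206) = 0.481017. H = 0.280244 + 0.481017 = 0.7613

0.7613 bits


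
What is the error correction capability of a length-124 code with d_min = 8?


Correction capability = floor((d-1)/2) = floor((8-1)/2) = 3

3 errors


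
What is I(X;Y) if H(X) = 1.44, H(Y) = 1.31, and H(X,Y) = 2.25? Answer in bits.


I(X;Y) = H(X) + H(Y) - H(X,Y) = 1.44 + 1.31 - 2.25 = 0.5

0.5 bits


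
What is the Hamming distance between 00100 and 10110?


Count differing positions: ^ . . ^ . = 2 differences

2


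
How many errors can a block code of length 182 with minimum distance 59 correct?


Correction capability = floor((d-1)/2) = floor((59-1)/2) = 29

29 errors


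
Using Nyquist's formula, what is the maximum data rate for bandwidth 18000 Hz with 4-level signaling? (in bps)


Rate = 2 * B * log2(M) = 2 * 18000 * 2.0 = 72000.0

72000.0 bps


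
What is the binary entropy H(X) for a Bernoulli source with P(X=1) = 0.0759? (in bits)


H = -p*log2(p) - (1-p)*log2(1-p). -0.0759*log2(0.0759) = 0.282330; -0.9241*log2(0.9241) = 0.105236. H = 0.282330 + 0.105236 = 0.3876

0.3876 bits


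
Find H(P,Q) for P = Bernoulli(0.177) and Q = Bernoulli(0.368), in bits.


H(P,Q) = -p*log2(q) - (1-p)*log2(1-q). -0.177*log2(0.368) = 0.255273; -0.823*log2(0.632) = 0.544829. H(P,Q) = 0.255273 + 0.544829 = 0.8001

0.8001 bits


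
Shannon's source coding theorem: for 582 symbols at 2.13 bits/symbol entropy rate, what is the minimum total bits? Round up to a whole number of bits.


Minimum bits >= n * H = 582 * 2.13 = 1239.66, rounded up to a whole number of bits = 1240

1240 bits


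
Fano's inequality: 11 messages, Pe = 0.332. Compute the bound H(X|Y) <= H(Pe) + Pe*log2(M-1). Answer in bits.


H(Pe) = -Pe*log2(Pe) - (1-Pe)*log2(1-Pe) = -0.332*log2(0.332) - 0.668*log2(0.668) = 0.528127 + 0.388829 = 0.917. Pe*log2(M-1) = 0.332*log2(10) = 1.102880. Bound = H(Pe) + Pe*log2(M-1) = 0.528127 + 0.388829 + 1.102880 = 2.0198

2.0198 bits


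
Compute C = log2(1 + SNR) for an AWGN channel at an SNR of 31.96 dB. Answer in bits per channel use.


SNR_linear = 10^(31.96/10) = 1570.3628; C = log2(1 + SNR_linear) = log2(1 + 1570.3628) = 10.6178

10.6178 bits/channel use


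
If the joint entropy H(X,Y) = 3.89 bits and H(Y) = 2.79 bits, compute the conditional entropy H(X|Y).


H(X|Y) = H(X,Y) - H(Y) = 3.89 - 2.79 = 1.1

1.1 bits


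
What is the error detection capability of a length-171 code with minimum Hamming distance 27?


Detection capability = d_min - 1 = 27 - 1 = 26

26 errors


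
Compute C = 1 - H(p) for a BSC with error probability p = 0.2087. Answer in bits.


H(p) = -p*log2(p) - (1-p)*log2(1-p) = -0.2087*log2(0.2087) - 0.7913*log2(0.7913) = 0.471766 + 0.267225 = 0.739. C = 1 - H(p) = 1 - 0.739 = 0.261

0.261 bits


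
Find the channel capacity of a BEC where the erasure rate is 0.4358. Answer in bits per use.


C = 1 - epsilon = 1 - 0.4358 = 0.5642

0.5642 bits


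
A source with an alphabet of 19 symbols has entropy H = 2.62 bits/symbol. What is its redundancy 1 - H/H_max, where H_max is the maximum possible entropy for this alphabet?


H_max = log2(K) = log2(19) = 4.2479 bits/symbol. Redundancy = 1 - H/H_max = 1 - 2.62/4.2479 = 1 - 0.6168 = 0.3832

0.3832


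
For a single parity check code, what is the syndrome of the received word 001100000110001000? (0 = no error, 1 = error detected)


Syndrome = XOR of all bits = 0 XOR 0 XOR 1 XOR 1 XOR 0 XOR 0 XOR 0 XOR 0 XOR 0 XOR 1 XOR 1 XOR 0 XOR 0 XOR 0 XOR 1 XOR 0 XOR 0 XOR 0 = 1

1


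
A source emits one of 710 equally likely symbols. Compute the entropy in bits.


H = log2(n) = log2(710) = 9.4717

9.4717 bits


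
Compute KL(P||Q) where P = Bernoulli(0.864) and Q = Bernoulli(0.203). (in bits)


KL = p*log2(p/q) + (1-p)*log2((1-p)/(1-q)) = 0.864*log2(0.864/0.203) + 0.136*log2(0.136/0.797) = 1.4584

1.4584 bits


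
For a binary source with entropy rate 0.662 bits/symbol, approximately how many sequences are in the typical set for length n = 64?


log2|A_typical| = nH = 64 * 0.662 = 42.368, so |A_typical| ~ 2^42.368 = 5.676e+12

5.676e+12


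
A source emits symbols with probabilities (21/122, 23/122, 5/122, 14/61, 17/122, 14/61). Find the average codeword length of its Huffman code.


Huffman construction (repeatedly merge the two least-probable nodes; each merge adds 1 bit to every symbol beneath it): 5/122 + 17/122 = 11/61; 21/122 + 11/61 = 43/122; 23/122 + 14/61 = 51/122; 14/61 + 43/122 = 71/122; 51/122 + 71/122 = 1. Resulting codeword lengths (in the order the probabilities were given): (3, 2, 4, 2, 4, 2). L_avg = sum(p_i * l_i) = 21/122*3 + 23/122*2 + 5/122*4 + 14/61*2 + 17/122*4 + 14/61*2 = 309/122 = 2.5328

2.5328 bits


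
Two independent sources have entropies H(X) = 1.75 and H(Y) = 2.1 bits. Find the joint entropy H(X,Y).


For independent variables, H(X,Y) = H(X) + H(Y) = 1.75 + 2.1 = 3.85

3.85 bits


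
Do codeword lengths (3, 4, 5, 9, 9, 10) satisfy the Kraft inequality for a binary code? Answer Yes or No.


Kraft sum = sum(2^(-l_i)) = 0.2236, need <= 1. Result: satisfied (a binary prefix-free code with these lengths exists)

Yes


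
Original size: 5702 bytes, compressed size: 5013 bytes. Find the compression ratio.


Ratio = original / compressed = 5702 / 5013 = 1.1374

1.1374


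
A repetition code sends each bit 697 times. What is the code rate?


Rate = k/n = 1/697

1/697


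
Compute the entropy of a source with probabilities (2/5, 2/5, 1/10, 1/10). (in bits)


H = -sum(p_i * log2(p_i)). Terms: -(2/5)*log2(2/5) = 0.528771; -(2/5)*log2(2/5) = 0.528771; -(1/10)*log2(1/10) = 0.332193; -(1/10)*log2(1/10) = 0.332193. H = 0.528771 + 0.528771 + 0.332193 + 0.332193 = 1.7219

1.7219 bits


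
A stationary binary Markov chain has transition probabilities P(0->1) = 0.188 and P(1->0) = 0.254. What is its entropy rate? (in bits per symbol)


Stationary distribution: pi_0 = p10/(p01+p10) = 0.5747, pi_1 = 0.4253. Entropy rate H' = pi_0*H(p01) + pi_1*H(p10) = 0.5747*0.6973 + 0.4253*0.8176 = 0.7484

0.7484 bits/symbol


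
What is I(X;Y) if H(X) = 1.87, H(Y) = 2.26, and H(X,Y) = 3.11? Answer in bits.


I(X;Y) = H(X) + H(Y) - H(X,Y) = 1.87 + 2.26 - 3.11 = 1.02

1.02 bits


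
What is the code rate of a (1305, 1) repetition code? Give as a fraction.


Rate = k/n = 1/1305

1/1305


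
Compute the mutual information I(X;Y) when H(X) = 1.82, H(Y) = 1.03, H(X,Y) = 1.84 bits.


I(X;Y) = H(X) + H(Y) - H(X,Y) = 1.82 + 1.03 - 1.84 = 1.01

1.01 bits


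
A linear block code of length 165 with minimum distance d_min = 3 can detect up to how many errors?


Detection capability = d_min - 1 = 3 - 1 = 2

2 errors


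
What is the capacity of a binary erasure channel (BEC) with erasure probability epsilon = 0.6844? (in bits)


C = 1 - epsilon = 1 - 0.6844 = 0.3156

0.3156 bits


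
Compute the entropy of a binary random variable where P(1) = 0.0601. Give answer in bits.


H = -p*log2(p) - (1-p)*log2(1-p). -0.0601*log2(0.0601) = 0.243795; -0.9399*log2(0.9399) = 0.084047. H = 0.243795 + 0.084047 = 0.3278

0.3278 bits


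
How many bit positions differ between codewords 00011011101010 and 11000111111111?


Count differing positions: ^ ^ . ^ ^ ^ . . . ^ . ^ . ^ = 8 differences

8


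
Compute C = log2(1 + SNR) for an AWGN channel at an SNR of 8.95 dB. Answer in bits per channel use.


SNR_linear = 10^(8.95/10) = 7.8524; C = log2(1 + SNR_linear) = log2(1 + 7.8524) = 3.1461

3.1461 bits/channel use


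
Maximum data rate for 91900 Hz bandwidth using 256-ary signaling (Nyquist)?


Rate = 2 * B * log2(M) = 2 * 91900 * 8.0 = 1470400.0

1470400.0 bps


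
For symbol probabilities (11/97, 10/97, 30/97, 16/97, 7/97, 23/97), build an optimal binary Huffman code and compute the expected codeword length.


Huffman construction (repeatedly merge the two least-probable nodes; each merge adds 1 bit to every symbol beneath it): 7/97 + 10/97 = 17/97; 11/97 + 16/97 = 27/97; 17/97 + 23/97 = 40/97; 27/97 + 30/97 = 57/97; 40/97 + 57/97 = 1. Resulting codeword lengths (in the order the probabilities were given): (3, 3, 2, 3, 3, 2). L_avg = sum(p_i * l_i) = 11/97*3 + 10/97*3 + 30/97*2 + 16/97*3 + 7/97*3 + 23/97*2 = 238/97 = 2.4536

2.4536 bits


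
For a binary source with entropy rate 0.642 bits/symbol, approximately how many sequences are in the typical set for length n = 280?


log2|A_typical| = nH = 280 * 0.642 = 179.76, so |A_typical| ~ 2^179.76 = 1.298e+54

1.298e+54


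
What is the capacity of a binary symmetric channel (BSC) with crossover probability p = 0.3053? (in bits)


H(p) = -p*log2(p) - (1-p)*log2(1-p) = -0.3053*log2(0.3053) - 0.6947*log2(0.6947) = 0.522582 + 0.365091 = 0.8877. C = 1 - H(p) = 1 - 0.8877 = 0.1123

0.1123 bits


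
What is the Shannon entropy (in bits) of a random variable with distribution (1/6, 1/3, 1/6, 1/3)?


H = -sum(p_i * log2(p_i)). Terms: -(1/6)*log2(1/6) = 0.430827; -(1/3)*log2(1/3) = 0.528321; -(1/6)*log2(1/6) = 0.430827; -(1/3)*log2(1/3) = 0.528321. H = 0.430827 + 0.528321 + 0.430827 + 0.528321 = 1.9183

1.9183 bits


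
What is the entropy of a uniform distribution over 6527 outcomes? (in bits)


H = log2(n) = log2(6527) = 12.6722

12.6722 bits


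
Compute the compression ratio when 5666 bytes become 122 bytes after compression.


Ratio = original / compressed = 5666 / 122 = 46.4426

46.4426


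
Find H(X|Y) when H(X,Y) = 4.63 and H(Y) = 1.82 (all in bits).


H(X|Y) = H(X,Y) - H(Y) = 4.63 - 1.82 = 2.81

2.81 bits


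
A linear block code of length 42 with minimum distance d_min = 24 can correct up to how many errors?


Correction capability = floor((d-1)/2) = floor((24-1)/2) = 11

11 errors


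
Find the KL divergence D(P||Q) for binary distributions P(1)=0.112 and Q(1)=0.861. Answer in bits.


KL = p*log2(p/q) + (1-p)*log2((1-p)/(1-q)) = 0.112*log2(0.112/0.861) + 0.888*log2(0.888/0.139) = 2.0463

2.0463 bits


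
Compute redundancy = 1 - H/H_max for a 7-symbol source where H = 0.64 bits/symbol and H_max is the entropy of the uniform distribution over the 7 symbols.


H_max = log2(K) = log2(7) = 2.8074 bits/symbol. Redundancy = 1 - H/H_max = 1 - 0.64/2.8074 = 1 - 0.228 = 0.772

0.772


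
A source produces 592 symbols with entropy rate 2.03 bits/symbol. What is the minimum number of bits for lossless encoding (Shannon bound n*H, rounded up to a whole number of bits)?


Minimum bits >= n * H = 592 * 2.03 = 1201.76, rounded up to a whole number of bits = 1202

1202 bits


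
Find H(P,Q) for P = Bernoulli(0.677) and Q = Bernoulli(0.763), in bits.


H(P,Q) = -p*log2(q) - (1-p)*log2(1-q). -0.677*log2(0.763) = 0.264196; -0.323*log2(0.237) = 0.670884. H(P,Q) = 0.264196 + 0.670884 = 0.9351

0.9351 bits


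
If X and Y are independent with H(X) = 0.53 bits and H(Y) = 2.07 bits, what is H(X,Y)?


For independent variables, H(X,Y) = H(X) + H(Y) = 0.53 + 2.07 = 2.6

2.6 bits


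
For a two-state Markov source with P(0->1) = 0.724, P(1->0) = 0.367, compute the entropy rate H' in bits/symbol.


Stationary distribution: pi_0 = p10/(p01+p10) = 0.3364, pi_1 = 0.6636. Entropy rate H' = pi_0*H(p01) + pi_1*H(p10) = 0.3364*0.8499 + 0.6636*0.9483 = 0.9152

0.9152 bits/symbol


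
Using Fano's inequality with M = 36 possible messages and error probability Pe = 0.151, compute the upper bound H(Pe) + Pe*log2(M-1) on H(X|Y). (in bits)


H(Pe) = -Pe*log2(Pe) - (1-Pe)*log2(1-Pe) = -0.151*log2(0.151) - 0.849*log2(0.849) = 0.411834 + 0.200503 = 0.6123. Pe*log2(M-1) = 0.151*log2(35) = 0.774522. Bound = H(Pe) + Pe*log2(M-1) = 0.411834 + 0.200503 + 0.774522 = 1.3869

1.3869 bits


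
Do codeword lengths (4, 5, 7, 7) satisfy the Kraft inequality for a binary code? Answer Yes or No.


Kraft sum = sum(2^(-l_i)) = 0.1094, need <= 1. Result: satisfied (a binary prefix-free code with these lengths exists)

Yes


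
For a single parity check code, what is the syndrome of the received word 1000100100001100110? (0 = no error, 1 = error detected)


Syndrome = XOR of all bits = 1 XOR 0 XOR 0 XOR 0 XOR 1 XOR 0 XOR 0 XOR 1 XOR 0 XOR 0 XOR 0 XOR 0 XOR 1 XOR 1 XOR 0 XOR 0 XOR 1 XOR 1 XOR 0 = 1

1


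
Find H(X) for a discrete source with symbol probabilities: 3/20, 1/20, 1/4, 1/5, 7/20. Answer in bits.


H = -sum(p_i * log2(p_i)). Terms: -(3/20)*log2(3/20) = 0.410545; -(1/20)*log2(1/20) = 0.216096; -(1/4)*log2(1/4) = 0.500000; -(1/5)*log2(1/5) = 0.464386; -(7/20)*log2(7/20) = 0.530101. H = 0.410545 + 0.216096 + 0.500000 + 0.464386 + 0.530101 = 2.1211

2.1211 bits


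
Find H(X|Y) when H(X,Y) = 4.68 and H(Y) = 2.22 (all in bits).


H(X|Y) = H(X,Y) - H(Y) = 4.68 - 2.22 = 2.46

2.46 bits


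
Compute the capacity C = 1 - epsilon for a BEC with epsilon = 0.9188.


C = 1 - epsilon = 1 - 0.9188 = 0.0812

0.0812 bits


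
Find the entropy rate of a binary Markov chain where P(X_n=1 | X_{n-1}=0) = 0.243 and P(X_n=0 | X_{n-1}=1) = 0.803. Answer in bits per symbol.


Stationary distribution: pi_0 = p10/(p01+p10) = 0.7677, pi_1 = 0.2323. Entropy rate H' = pi_0*H(p01) + pi_1*H(p10) = 0.7677*0.8 + 0.2323*0.7159 = 0.7805

0.7805 bits/symbol


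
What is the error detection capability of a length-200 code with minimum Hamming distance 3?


Detection capability = d_min - 1 = 3 - 1 = 2

2 errors


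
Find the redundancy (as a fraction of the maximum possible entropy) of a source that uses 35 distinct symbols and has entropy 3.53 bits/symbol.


H_max = log2(K) = log2(35) = 5.1293 bits/symbol. Redundancy = 1 - H/H_max = 1 - 3.53/5.1293 = 1 - 0.6882 = 0.3118

0.3118


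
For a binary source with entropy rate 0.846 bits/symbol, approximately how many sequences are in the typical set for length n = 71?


log2|A_typical| = nH = 71 * 0.846 = 60.066, so |A_typical| ~ 2^60.066 = 1.207e+18

1.207e+18


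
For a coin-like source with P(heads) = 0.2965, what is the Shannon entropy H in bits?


H = -p*log2(p) - (1-p)*log2(1-p). -0.2965*log2(0.2965) = 0.520030; -0.7035*log2(0.7035) = 0.356940. H = 0.520030 + 0.356940 = 0.877

0.877 bits


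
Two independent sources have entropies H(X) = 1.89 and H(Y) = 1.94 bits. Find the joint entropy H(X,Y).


For independent variables, H(X,Y) = H(X) + H(Y) = 1.89 + 1.94 = 3.83

3.83 bits


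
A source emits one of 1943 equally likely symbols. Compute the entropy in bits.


H = log2(n) = log2(1943) = 10.9241

10.9241 bits


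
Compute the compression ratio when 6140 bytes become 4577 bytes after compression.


Ratio = original / compressed = 6140 / 4577 = 1.3415

1.3415


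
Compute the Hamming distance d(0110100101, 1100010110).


Count differing positions: ^ . ^ . ^ ^ . . ^ ^ = 6 differences

6


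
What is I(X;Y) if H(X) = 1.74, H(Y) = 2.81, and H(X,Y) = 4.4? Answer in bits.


I(X;Y) = H(X) + H(Y) - H(X,Y) = 1.74 + 2.81 - 4.4 = 0.15

0.15 bits


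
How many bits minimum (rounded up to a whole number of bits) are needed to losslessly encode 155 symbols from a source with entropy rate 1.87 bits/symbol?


Minimum bits >= n * H = 155 * 1.87 = 289.85, rounded up to a whole number of bits = 290

290 bits


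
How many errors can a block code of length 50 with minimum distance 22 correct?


Correction capability = floor((d-1)/2) = floor((22-1)/2) = 10

10 errors


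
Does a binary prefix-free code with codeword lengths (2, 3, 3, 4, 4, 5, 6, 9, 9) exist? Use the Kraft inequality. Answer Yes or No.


Kraft sum = sum(2^(-l_i)) = 0.6758, need <= 1. Result: satisfied (a binary prefix-free code with these lengths exists)

Yes


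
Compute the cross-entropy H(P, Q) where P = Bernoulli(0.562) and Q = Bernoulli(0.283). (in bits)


H(P,Q) = -p*log2(q) - (1-p)*log2(1-q). -0.562*log2(0.283) = 1.023473; -0.438*log2(0.717) = 0.210220. H(P,Q) = 1.023473 + 0.210220 = 1.2337

1.2337 bits


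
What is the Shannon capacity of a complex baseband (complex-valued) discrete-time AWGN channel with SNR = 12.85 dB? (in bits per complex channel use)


SNR_linear = 10^(12.85/10) = 19.2752; C = log2(1 + SNR_linear) = log2(1 + 19.2752) = 4.3416

4.3416 bits/channel use


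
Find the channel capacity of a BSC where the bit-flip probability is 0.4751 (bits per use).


H(p) = -p*log2(p) - (1-p)*log2(1-p) = -0.4751*log2(0.4751) - 0.5249*log2(0.5249) = 0.510113 + 0.488097 = 0.9982. C = 1 - H(p) = 1 - 0.9982 = 0.0018

0.0018 bits


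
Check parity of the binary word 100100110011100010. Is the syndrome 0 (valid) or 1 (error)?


Syndrome = XOR of all bits = 1 XOR 0 XOR 0 XOR 1 XOR 0 XOR 0 XOR 1 XOR 1 XOR 0 XOR 0 XOR 1 XOR 1 XOR 1 XOR 0 XOR 0 XOR 0 XOR 1 XOR 0 = 0

0


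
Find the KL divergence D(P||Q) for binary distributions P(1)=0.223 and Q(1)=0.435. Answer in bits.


KL = p*log2(p/q) + (1-p)*log2((1-p)/(1-q)) = 0.223*log2(0.223/0.435) + 0.777*log2(0.777/0.565) = 0.1422

0.1422 bits


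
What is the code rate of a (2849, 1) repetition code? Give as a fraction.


Rate = k/n = 1/2849

1/2849


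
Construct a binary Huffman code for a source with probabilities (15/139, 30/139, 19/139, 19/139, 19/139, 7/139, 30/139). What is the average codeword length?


Huffman construction (repeatedly merge the two least-probable nodes; each merge adds 1 bit to every symbol beneath it): 7/139 + 15/139 = 22/139; 19/139 + 19/139 = 38/139; 19/139 + 22/139 = 41/139; 30/139 + 30/139 = 60/139; 38/139 + 41/139 = 79/139; 60/139 + 79/139 = 1. Resulting codeword lengths (in the order the probabilities were given): (4, 2, 3, 3, 3, 4, 2). L_avg = sum(p_i * l_i) = 15/139*4 + 30/139*2 + 19/139*3 + 19/139*3 + 19/139*3 + 7/139*4 + 30/139*2 = 379/139 = 2.7266

2.7266 bits


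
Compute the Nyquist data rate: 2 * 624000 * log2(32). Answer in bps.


Rate = 2 * B * log2(M) = 2 * 624000 * 5.0 = 6240000.0

6240000.0 bps


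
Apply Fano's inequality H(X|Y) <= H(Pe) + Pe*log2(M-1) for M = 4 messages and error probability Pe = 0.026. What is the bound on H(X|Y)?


H(Pe) = -Pe*log2(Pe) - (1-Pe)*log2(1-Pe) = -0.026*log2(0.026) - 0.974*log2(0.974) = 0.136899 + 0.037018 = 0.1739. Pe*log2(M-1) = 0.026*log2(3) = 0.041209. Bound = H(Pe) + Pe*log2(M-1) = 0.136899 + 0.037018 + 0.041209 = 0.2151

0.2151 bits


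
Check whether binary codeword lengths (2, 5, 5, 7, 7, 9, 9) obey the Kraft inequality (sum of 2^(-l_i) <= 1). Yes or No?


Kraft sum = sum(2^(-l_i)) = 0.332, need <= 1. Result: satisfied (a binary prefix-free code with these lengths exists)

Yes


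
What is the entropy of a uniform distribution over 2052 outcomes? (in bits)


H = log2(n) = log2(2052) = 11.0028

11.0028 bits


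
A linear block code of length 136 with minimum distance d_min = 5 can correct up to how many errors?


Correction capability = floor((d-1)/2) = floor((5-1)/2) = 2

2 errors


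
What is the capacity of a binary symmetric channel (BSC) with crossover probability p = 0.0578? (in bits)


H(p) = -p*log2(p) - (1-p)*log2(1-p) = -0.0578*log2(0.0578) - 0.9422*log2(0.9422) = 0.237719 + 0.080930 = 0.3186. C = 1 - H(p) = 1 - 0.3186 = 0.6814

0.6814 bits


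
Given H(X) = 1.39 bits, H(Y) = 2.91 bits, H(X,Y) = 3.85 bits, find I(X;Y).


I(X;Y) = H(X) + H(Y) - H(X,Y) = 1.39 + 2.91 - 3.85 = 0.45

0.45 bits


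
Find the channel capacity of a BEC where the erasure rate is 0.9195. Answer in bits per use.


C = 1 - epsilon = 1 - 0.9195 = 0.0805

0.0805 bits


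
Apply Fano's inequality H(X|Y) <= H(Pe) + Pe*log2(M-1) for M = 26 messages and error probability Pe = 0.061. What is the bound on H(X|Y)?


H(Pe) = -Pe*log2(Pe) - (1-Pe)*log2(1-Pe) = -0.061*log2(0.061) - 0.939*log2(0.939) = 0.246138 + 0.085264 = 0.3314. Pe*log2(M-1) = 0.061*log2(25) = 0.283275. Bound = H(Pe) + Pe*log2(M-1) = 0.246138 + 0.085264 + 0.283275 = 0.6147

0.6147 bits


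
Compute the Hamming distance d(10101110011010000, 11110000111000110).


Count differing positions: . ^ . ^ ^ ^ ^ . ^ . . . ^ . ^ ^ . = 9 differences

9


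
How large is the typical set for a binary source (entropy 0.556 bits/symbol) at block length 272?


log2|A_typical| = nH = 272 * 0.556 = 151.232, so |A_typical| ~ 2^151.232 = 3.352e+45

3.352e+45


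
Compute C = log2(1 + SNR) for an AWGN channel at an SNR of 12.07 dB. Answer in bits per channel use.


SNR_linear = 10^(12.07/10) = 16.1065; C = log2(1 + SNR_linear) = log2(1 + 16.1065) = 4.0965

4.0965 bits/channel use


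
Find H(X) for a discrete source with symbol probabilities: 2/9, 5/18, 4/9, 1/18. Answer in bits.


H = -sum(p_i * log2(p_i)). Terms: -(2/9)*log2(2/9) = 0.482206; -(5/18)*log2(5/18) = 0.513332; -(4/9)*log2(4/9) = 0.519967; -(1/18)*log2(1/18) = 0.231663. H = 0.482206 + 0.513332 + 0.519967 + 0.231663 = 1.7472

1.7472 bits


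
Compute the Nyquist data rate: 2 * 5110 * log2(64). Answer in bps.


Rate = 2 * B * log2(M) = 2 * 5110 * 6.0 = 61320.0

61320.0 bps


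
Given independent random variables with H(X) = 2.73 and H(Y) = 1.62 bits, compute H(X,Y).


For independent variables, H(X,Y) = H(X) + H(Y) = 2.73 + 1.62 = 4.35

4.35 bits


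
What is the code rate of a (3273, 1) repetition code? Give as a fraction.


Rate = k/n = 1/3273

1/3273


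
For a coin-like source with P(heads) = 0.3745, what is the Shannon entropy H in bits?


H = -p*log2(p) - (1-p)*log2(1-p). -0.3745*log2(0.3745) = 0.530652; -0.6255*log2(0.6255) = 0.423412. H = 0.530652 + 0.423412 = 0.9541

0.9541 bits


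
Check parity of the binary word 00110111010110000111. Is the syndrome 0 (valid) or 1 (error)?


Syndrome = XOR of all bits = 0 XOR 0 XOR 1 XOR 1 XOR 0 XOR 1 XOR 1 XOR 1 XOR 0 XOR 1 XOR 0 XOR 1 XOR 1 XOR 0 XOR 0 XOR 0 XOR 0 XOR 1 XOR 1 XOR 1 = 1

1


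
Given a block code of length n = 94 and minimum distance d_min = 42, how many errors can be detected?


Detection capability = d_min - 1 = 42 - 1 = 41

41 errors


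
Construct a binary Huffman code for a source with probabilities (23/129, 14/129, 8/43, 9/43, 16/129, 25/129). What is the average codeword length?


Huffman construction (repeatedly merge the two least-probable nodes; each merge adds 1 bit to every symbol beneath it): 14/129 + 16/129 = 10/43; 23/129 + 8/43 = 47/129; 25/129 + 9/43 = 52/129; 10/43 + 47/129 = 77/129; 52/129 + 77/129 = 1. Resulting codeword lengths (in the order the probabilities were given): (3, 3, 3, 2, 3, 2). L_avg = sum(p_i * l_i) = 23/129*3 + 14/129*3 + 8/43*3 + 9/43*2 + 16/129*3 + 25/129*2 = 335/129 = 2.5969

2.5969 bits


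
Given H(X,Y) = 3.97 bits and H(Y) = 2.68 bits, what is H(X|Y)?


H(X|Y) = H(X,Y) - H(Y) = 3.97 - 2.68 = 1.29

1.29 bits


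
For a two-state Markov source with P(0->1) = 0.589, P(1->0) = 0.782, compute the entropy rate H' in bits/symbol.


Stationary distribution: pi_0 = p10/(p01+p10) = 0.5704, pi_1 = 0.4296. Entropy rate H' = pi_0*H(p01) + pi_1*H(p10) = 0.5704*0.977 + 0.4296*0.7565 = 0.8823

0.8823 bits/symbol


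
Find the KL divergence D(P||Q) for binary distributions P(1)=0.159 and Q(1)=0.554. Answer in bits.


KL = p*log2(p/q) + (1-p)*log2((1-p)/(1-q)) = 0.159*log2(0.159/0.554) + 0.841*log2(0.841/0.446) = 0.4832

0.4832 bits


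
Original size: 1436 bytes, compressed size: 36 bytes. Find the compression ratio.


Ratio = original / compressed = 1436 / 36 = 39.8889

39.8889


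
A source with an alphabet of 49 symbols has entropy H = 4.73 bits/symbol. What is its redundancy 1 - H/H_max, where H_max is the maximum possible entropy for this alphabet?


H_max = log2(K) = log2(49) = 5.6147 bits/symbol. Redundancy = 1 - H/H_max = 1 - 4.73/5.6147 = 1 - 0.8424 = 0.1576

0.1576


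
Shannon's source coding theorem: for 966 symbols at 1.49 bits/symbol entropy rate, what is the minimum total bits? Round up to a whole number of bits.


Minimum bits >= n * H = 966 * 1.49 = 1439.34, rounded up to a whole number of bits = 1440

1440 bits


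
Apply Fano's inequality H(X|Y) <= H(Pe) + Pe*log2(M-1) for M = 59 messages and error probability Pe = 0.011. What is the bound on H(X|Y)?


H(Pe) = -Pe*log2(Pe) - (1-Pe)*log2(1-Pe) = -0.011*log2(0.011) - 0.989*log2(0.989) = 0.071570 + 0.015782 = 0.0874. Pe*log2(M-1) = 0.011*log2(58) = 0.064438. Bound = H(Pe) + Pe*log2(M-1) = 0.071570 + 0.015782 + 0.064438 = 0.1518

0.1518 bits


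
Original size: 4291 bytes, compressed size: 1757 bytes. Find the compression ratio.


Ratio = original / compressed = 4291 / 1757 = 2.4422

2.4422


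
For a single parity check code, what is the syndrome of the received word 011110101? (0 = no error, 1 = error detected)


Syndrome = XOR of all bits = 0 XOR 1 XOR 1 XOR 1 XOR 1 XOR 0 XOR 1 XOR 0 XOR 1 = 0

0


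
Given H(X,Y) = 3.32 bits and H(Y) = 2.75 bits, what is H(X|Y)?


H(X|Y) = H(X,Y) - H(Y) = 3.32 - 2.75 = 0.57

0.57 bits


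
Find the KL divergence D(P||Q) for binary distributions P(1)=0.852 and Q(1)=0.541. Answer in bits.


KL = p*log2(p/q) + (1-p)*log2((1-p)/(1-q)) = 0.852*log2(0.852/0.541) + 0.148*log2(0.148/0.459) = 0.3166

0.3166 bits


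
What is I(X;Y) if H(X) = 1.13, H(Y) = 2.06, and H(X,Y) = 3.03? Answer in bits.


I(X;Y) = H(X) + H(Y) - H(X,Y) = 1.13 + 2.06 - 3.03 = 0.16

0.16 bits


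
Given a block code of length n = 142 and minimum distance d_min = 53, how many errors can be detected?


Detection capability = d_min - 1 = 53 - 1 = 52

52 errors


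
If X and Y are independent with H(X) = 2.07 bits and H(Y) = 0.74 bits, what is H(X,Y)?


For independent variables, H(X,Y) = H(X) + H(Y) = 2.07 + 0.74 = 2.81

2.81 bits


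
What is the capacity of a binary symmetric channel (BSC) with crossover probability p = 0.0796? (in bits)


H(p) = -p*log2(p) - (1-p)*log2(1-p) = -0.0796*log2(0.0796) - 0.9204*log2(0.9204) = 0.290627 + 0.110142 = 0.4008. C = 1 - H(p) = 1 - 0.4008 = 0.5992

0.5992 bits


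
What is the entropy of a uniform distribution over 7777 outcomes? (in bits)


H = log2(n) = log2(7777) = 12.925

12.925 bits


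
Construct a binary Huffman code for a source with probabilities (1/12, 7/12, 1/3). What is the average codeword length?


Huffman construction (repeatedly merge the two least-probable nodes; each merge adds 1 bit to every symbol beneath it): 1/12 + 1/3 = 5/12; 5/12 + 7/12 = 1. Resulting codeword lengths (in the order the probabilities were given): (2, 1, 2). L_avg = sum(p_i * l_i) = 1/12*2 + 7/12*1 + 1/3*2 = 17/12 = 1.4167

1.4167 bits


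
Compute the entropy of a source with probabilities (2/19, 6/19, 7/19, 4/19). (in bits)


H = -sum(p_i * log2(p_i)). Terms: -(2/19)*log2(2/19) = 0.341887; -(6/19)*log2(6/19) = 0.525147; -(7/19)*log2(7/19) = 0.530737; -(4/19)*log2(4/19) = 0.473248. H = 0.341887 + 0.525147 + 0.530737 + 0.473248 = 1.871

1.871 bits


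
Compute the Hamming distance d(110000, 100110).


Count differing positions: . ^ . ^ ^ . = 3 differences

3


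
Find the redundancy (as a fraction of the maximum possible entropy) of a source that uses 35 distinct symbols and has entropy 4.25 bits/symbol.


H_max = log2(K) = log2(35) = 5.1293 bits/symbol. Redundancy = 1 - H/H_max = 1 - 4.25/5.1293 = 1 - 0.8286 = 0.1714

0.1714


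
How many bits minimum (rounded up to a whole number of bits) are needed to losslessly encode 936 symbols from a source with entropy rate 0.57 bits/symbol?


Minimum bits >= n * H = 936 * 0.57 = 533.52, rounded up to a whole number of bits = 534

534 bits


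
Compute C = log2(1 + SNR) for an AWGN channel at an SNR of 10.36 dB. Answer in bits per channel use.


SNR_linear = 10^(10.36/10) = 10.8643; C = log2(1 + SNR_linear) = log2(1 + 10.8643) = 3.5685

3.5685 bits/channel use


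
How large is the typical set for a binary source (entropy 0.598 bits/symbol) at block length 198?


log2|A_typical| = nH = 198 * 0.598 = 118.404, so |A_typical| ~ 2^118.404 = 4.397e+35

4.397e+35


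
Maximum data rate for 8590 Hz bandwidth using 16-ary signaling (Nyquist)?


Rate = 2 * B * log2(M) = 2 * 8590 * 4.0 = 68720.0

68720.0 bps


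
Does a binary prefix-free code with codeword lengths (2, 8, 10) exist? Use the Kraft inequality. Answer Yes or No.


Kraft sum = sum(2^(-l_i)) = 0.2549, need <= 1. Result: satisfied (a binary prefix-free code with these lengths exists)

Yes


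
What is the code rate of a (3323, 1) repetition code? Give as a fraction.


Rate = k/n = 1/3323

1/3323


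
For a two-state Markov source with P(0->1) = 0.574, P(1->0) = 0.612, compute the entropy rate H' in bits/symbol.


Stationary distribution: pi_0 = p10/(p01+p10) = 0.516, pi_1 = 0.484. Entropy rate H' = pi_0*H(p01) + pi_1*H(p10) = 0.516*0.9841 + 0.484*0.9635 = 0.9741

0.9741 bits/symbol


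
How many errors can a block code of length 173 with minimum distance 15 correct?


Correction capability = floor((d-1)/2) = floor((15-1)/2) = 7

7 errors


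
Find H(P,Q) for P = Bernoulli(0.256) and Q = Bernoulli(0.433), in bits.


H(P,Q) = -p*log2(q) - (1-p)*log2(1-q). -0.256*log2(0.433) = 0.309136; -0.744*log2(0.567) = 0.609023. H(P,Q) = 0.309136 + 0.609023 = 0.9182

0.9182 bits


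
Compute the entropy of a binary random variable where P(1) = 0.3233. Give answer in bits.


H = -p*log2(p) - (1-p)*log2(1-p). -0.3233*log2(0.3233) = 0.526673; -0.6767*log2(0.6767) = 0.381261. H = 0.526673 + 0.381261 = 0.9079

0.9079 bits


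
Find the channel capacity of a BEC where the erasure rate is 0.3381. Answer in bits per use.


C = 1 - epsilon = 1 - 0.3381 = 0.6619

0.6619 bits


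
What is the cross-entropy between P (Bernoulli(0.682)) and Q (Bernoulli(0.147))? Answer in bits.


H(P,Q) = -p*log2(q) - (1-p)*log2(1-q). -0.682*log2(0.147) = 1.886488; -0.318*log2(0.853) = 0.072944. H(P,Q) = 1.886488 + 0.072944 = 1.9594

1.9594 bits


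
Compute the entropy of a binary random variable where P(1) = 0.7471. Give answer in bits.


H = -p*log2(p) - (1-p)*log2(1-p). -0.7471*log2(0.7471) = 0.314250; -0.2529*log2(0.2529) = 0.501592. H = 0.314250 + 0.501592 = 0.8158

0.8158 bits


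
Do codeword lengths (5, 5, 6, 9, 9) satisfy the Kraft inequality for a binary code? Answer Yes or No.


Kraft sum = sum(2^(-l_i)) = 0.082, need <= 1. Result: satisfied (a binary prefix-free code with these lengths exists)

Yes


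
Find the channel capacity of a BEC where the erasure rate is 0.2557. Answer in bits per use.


C = 1 - epsilon = 1 - 0.2557 = 0.7443

0.7443 bits


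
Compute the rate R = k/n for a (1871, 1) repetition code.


Rate = k/n = 1/1871

1/1871


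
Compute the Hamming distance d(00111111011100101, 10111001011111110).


Count differing positions: ^ . . . . ^ ^ . . . . . ^ ^ . ^ ^ = 7 differences

7


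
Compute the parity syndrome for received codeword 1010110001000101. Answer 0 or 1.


Syndrome = XOR of all bits = 1 XOR 0 XOR 1 XOR 0 XOR 1 XOR 1 XOR 0 XOR 0 XOR 0 XOR 1 XOR 0 XOR 0 XOR 0 XOR 1 XOR 0 XOR 1 = 1

1


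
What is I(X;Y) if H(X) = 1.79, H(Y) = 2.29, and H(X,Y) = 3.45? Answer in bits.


I(X;Y) = H(X) + H(Y) - H(X,Y) = 1.79 + 2.29 - 3.45 = 0.63

0.63 bits


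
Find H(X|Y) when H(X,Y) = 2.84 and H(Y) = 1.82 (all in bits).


H(X|Y) = H(X,Y) - H(Y) = 2.84 - 1.82 = 1.02

1.02 bits


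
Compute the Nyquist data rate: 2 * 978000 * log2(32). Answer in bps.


Rate = 2 * B * log2(M) = 2 * 978000 * 5.0 = 9780000.0

9780000.0 bps


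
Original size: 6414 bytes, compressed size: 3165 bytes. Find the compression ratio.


Ratio = original / compressed = 6414 / 3165 = 2.0265

2.0265


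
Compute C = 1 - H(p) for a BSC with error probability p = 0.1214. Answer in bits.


H(p) = -p*log2(p) - (1-p)*log2(1-p) = -0.1214*log2(0.1214) - 0.8786*log2(0.8786) = 0.369318 + 0.164054 = 0.5334. C = 1 - H(p) = 1 - 0.5334 = 0.4666

0.4666 bits


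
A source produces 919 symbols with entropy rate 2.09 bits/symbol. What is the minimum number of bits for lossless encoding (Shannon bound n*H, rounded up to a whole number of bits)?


Minimum bits >= n * H = 919 * 2.09 = 1920.71, rounded up to a whole number of bits = 1921

1921 bits


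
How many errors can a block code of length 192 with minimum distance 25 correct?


Correction capability = floor((d-1)/2) = floor((25-1)/2) = 12

12 errors


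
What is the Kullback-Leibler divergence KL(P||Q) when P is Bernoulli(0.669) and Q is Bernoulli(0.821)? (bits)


KL = p*log2(p/q) + (1-p)*log2((1-p)/(1-q)) = 0.669*log2(0.669/0.821) + 0.331*log2(0.331/0.179) = 0.0959

0.0959 bits


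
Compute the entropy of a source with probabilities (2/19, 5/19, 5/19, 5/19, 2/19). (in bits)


H = -sum(p_i * log2(p_i)). Terms: -(2/19)*log2(2/19) = 0.341887; -(5/19)*log2(5/19) = 0.506842; -(5/19)*log2(5/19) = 0.506842; -(5/19)*log2(5/19) = 0.506842; -(2/19)*log2(2/19) = 0.341887. H = 0.341887 + 0.506842 + 0.506842 + 0.506842 + 0.341887 = 2.2043

2.2043 bits


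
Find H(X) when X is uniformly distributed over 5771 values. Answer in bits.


H = log2(n) = log2(5771) = 12.4946

12.4946 bits


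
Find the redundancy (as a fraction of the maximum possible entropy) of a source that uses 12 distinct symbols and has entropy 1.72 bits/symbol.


H_max = log2(K) = log2(12) = 3.585 bits/symbol. Redundancy = 1 - H/H_max = 1 - 1.72/3.585 = 1 - 0.4798 = 0.5202

0.5202


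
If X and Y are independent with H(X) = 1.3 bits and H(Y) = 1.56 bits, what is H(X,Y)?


For independent variables, H(X,Y) = H(X) + H(Y) = 1.3 + 1.56 = 2.86

2.86 bits


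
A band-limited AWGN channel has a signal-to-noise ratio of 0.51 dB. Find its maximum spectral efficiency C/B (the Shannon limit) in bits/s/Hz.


SNR_linear = 10^(0.51/10) = 1.1246; C/B = log2(1 + SNR_linear) = log2(1 + 1.1246) = 1.0872

1.0872 bits/s/Hz


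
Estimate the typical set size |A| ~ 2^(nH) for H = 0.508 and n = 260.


log2|A_typical| = nH = 260 * 0.508 = 132.08, so |A_typical| ~ 2^132.08 = 5.755e+39

5.755e+39


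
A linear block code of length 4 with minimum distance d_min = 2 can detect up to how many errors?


Detection capability = d_min - 1 = 2 - 1 = 1

1 errors


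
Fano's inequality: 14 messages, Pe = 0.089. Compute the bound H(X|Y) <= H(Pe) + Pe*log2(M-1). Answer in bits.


H(Pe) = -Pe*log2(Pe) - (1-Pe)*log2(1-Pe) = -0.089*log2(0.089) - 0.911*log2(0.911) = 0.310615 + 0.122509 = 0.4331. Pe*log2(M-1) = 0.089*log2(13) = 0.329339. Bound = H(Pe) + Pe*log2(M-1) = 0.310615 + 0.122509 + 0.329339 = 0.7625

0.7625 bits


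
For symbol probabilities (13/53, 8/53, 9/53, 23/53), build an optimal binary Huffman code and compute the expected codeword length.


Huffman construction (repeatedly merge the two least-probable nodes; each merge adds 1 bit to every symbol beneath it): 8/53 + 9/53 = 17/53; 13/53 + 17/53 = 30/53; 23/53 + 30/53 = 1. Resulting codeword lengths (in the order the probabilities were given): (2, 3, 3, 1). L_avg = sum(p_i * l_i) = 13/53*2 + 8/53*3 + 9/53*3 + 23/53*1 = 100/53 = 1.8868

1.8868 bits


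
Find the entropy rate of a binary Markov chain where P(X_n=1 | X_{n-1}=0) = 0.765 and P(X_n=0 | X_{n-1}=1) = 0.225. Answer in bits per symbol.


Stationary distribution: pi_0 = p10/(p01+p10) = 0.2273, pi_1 = 0.7727. Entropy rate H' = pi_0*H(p01) + pi_1*H(p10) = 0.2273*0.7866 + 0.7727*0.7692 = 0.7732

0.7732 bits/symbol


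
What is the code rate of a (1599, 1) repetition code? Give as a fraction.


Rate = k/n = 1/1599

1/1599


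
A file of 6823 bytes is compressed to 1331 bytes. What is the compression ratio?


Ratio = original / compressed = 6823 / 1331 = 5.1262

5.1262


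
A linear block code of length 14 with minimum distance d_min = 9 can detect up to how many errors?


Detection capability = d_min - 1 = 9 - 1 = 8

8 errors


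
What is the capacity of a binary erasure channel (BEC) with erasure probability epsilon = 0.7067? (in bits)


C = 1 - epsilon = 1 - 0.7067 = 0.2933

0.2933 bits


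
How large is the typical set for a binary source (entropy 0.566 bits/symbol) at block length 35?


log2|A_typical| = nH = 35 * 0.566 = 19.81, so |A_typical| ~ 2^19.81 = 9.192e+05

9.192e+05


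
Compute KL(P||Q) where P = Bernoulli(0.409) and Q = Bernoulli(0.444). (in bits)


KL = p*log2(p/q) + (1-p)*log2((1-p)/(1-q)) = 0.409*log2(0.409/0.444) + 0.591*log2(0.591/0.556) = 0.0036

0.0036 bits


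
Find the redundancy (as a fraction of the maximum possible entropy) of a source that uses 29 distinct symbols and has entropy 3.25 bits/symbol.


H_max = log2(K) = log2(29) = 4.858 bits/symbol. Redundancy = 1 - H/H_max = 1 - 3.25/4.858 = 1 - 0.669 = 0.331

0.331


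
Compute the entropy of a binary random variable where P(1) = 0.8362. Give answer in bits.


H = -p*log2(p) - (1-p)*log2(1-p). -0.8362*log2(0.8362) = 0.215807; -0.1638*log2(0.1638) = 0.427517. H = 0.215807 + 0.427517 = 0.6433

0.6433 bits


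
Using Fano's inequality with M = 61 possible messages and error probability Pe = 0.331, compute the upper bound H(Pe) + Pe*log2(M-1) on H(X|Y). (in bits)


H(Pe) = -Pe*log2(Pe) - (1-Pe)*log2(1-Pe) = -0.331*log2(0.331) - 0.669*log2(0.669) = 0.527977 + 0.387968 = 0.9159. Pe*log2(M-1) = 0.331*log2(60) = 1.955181. Bound = H(Pe) + Pe*log2(M-1) = 0.527977 + 0.387968 + 1.955181 = 2.8711

2.8711 bits


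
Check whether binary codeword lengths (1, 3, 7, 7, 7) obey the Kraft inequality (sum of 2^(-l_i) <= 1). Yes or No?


Kraft sum = sum(2^(-l_i)) = 0.6484, need <= 1. Result: satisfied (a binary prefix-free code with these lengths exists)

Yes


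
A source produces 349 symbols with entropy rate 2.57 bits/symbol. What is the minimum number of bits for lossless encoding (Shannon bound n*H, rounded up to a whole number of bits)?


Minimum bits >= n * H = 349 * 2.57 = 896.93, rounded up to a whole number of bits = 897

897 bits
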